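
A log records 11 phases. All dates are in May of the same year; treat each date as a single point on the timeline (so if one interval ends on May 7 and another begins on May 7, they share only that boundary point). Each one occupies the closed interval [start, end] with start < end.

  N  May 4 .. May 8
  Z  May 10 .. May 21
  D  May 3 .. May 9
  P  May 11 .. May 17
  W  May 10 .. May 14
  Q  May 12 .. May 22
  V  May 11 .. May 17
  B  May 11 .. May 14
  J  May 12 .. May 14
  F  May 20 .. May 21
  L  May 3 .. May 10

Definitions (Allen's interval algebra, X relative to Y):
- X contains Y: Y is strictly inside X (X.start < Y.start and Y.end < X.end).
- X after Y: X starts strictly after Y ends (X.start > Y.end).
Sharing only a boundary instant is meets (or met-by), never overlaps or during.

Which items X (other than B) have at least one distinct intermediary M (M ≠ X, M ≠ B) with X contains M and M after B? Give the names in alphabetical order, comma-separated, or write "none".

Target B = [May 11, May 14].
Intermediaries M with M after B: F.
Via F — items with X contains F: Q.
Union: Q.

Q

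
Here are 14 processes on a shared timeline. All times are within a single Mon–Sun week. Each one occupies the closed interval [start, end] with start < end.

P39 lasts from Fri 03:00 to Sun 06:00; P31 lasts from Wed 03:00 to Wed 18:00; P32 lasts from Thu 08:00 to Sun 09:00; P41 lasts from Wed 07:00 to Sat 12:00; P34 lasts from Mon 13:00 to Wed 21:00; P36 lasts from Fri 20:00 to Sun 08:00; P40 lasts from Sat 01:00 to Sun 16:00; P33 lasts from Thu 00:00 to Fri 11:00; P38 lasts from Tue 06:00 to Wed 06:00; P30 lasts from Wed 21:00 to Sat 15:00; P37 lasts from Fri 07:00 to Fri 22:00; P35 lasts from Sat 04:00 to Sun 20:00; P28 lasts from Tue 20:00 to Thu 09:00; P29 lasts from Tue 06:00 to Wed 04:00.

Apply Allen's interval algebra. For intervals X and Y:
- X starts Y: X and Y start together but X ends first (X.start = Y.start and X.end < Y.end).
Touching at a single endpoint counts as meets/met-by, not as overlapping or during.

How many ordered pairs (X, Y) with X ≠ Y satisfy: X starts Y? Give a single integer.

1

Checking all 182 ordered pairs for relation 'starts'; matching pairs in alphabetical order:
(P29, P38): P29 starts P38 ✓
Count: 1.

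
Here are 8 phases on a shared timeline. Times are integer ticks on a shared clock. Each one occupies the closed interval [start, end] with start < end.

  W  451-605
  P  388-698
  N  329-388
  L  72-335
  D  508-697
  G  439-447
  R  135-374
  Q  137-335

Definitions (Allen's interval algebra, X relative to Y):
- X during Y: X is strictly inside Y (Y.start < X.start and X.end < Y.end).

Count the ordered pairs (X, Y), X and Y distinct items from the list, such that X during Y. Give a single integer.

4

Checking all 56 ordered pairs for relation 'during'; matching pairs in alphabetical order:
(D, P): D during P ✓
(G, P): G during P ✓
(Q, R): Q during R ✓
(W, P): W during P ✓
Count: 4.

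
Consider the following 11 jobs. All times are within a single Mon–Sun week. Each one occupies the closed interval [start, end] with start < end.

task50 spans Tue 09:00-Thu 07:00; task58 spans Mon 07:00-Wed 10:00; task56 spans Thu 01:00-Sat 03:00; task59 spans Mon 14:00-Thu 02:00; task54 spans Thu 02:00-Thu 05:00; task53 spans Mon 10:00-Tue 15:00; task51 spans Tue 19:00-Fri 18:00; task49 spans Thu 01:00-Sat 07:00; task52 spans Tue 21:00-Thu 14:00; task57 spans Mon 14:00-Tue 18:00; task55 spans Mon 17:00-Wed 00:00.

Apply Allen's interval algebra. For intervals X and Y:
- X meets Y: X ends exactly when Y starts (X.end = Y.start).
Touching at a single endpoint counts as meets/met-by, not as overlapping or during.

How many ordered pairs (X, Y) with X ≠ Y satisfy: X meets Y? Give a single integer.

1

Checking all 110 ordered pairs for relation 'meets'; matching pairs in alphabetical order:
(task59, task54): task59 meets task54 ✓
Count: 1.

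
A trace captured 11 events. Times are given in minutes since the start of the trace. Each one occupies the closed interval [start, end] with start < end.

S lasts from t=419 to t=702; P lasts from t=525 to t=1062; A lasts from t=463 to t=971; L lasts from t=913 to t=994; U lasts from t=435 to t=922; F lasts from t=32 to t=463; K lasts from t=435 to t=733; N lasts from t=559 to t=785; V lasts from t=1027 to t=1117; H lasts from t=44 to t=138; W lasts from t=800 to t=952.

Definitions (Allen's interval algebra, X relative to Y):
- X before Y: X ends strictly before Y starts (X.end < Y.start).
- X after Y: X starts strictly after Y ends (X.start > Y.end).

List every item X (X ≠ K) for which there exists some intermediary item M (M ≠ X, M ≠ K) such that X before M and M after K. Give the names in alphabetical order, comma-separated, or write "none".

Target K = [t=435, t=733].
Intermediaries M with M after K: L, V, W.
Via L — items with X before L: F, H, N, S.
Via V — items with X before V: A, F, H, L, N, S, U, W.
Via W — items with X before W: F, H, N, S.
Union: A, F, H, L, N, S, U, W.

A, F, H, L, N, S, U, W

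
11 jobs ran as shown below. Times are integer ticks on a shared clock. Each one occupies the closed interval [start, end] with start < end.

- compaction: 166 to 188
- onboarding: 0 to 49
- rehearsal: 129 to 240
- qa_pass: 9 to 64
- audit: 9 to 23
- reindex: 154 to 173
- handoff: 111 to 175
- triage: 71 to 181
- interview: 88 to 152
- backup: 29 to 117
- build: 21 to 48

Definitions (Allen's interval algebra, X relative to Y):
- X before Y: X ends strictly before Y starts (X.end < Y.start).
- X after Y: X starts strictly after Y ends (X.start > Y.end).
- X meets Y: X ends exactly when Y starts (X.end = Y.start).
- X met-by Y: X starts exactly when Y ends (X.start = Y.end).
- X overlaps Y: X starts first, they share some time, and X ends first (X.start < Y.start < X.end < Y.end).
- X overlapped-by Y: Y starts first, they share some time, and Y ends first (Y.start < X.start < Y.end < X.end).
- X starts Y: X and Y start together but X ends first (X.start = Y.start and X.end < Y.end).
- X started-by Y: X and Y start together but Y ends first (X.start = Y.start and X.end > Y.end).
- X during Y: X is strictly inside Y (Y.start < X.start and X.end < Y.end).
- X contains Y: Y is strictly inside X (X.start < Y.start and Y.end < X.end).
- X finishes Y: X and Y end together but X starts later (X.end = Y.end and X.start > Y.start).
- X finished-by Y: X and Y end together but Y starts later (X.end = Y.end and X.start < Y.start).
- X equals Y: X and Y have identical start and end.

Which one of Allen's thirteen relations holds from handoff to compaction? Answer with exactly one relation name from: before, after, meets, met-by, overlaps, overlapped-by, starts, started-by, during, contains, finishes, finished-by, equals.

handoff = [111, 175]; compaction = [166, 188].
Compare endpoints: handoff.start < compaction.start, handoff.start < compaction.end, handoff.end > compaction.start, handoff.end < compaction.end.
That pattern is 'overlaps'.

overlaps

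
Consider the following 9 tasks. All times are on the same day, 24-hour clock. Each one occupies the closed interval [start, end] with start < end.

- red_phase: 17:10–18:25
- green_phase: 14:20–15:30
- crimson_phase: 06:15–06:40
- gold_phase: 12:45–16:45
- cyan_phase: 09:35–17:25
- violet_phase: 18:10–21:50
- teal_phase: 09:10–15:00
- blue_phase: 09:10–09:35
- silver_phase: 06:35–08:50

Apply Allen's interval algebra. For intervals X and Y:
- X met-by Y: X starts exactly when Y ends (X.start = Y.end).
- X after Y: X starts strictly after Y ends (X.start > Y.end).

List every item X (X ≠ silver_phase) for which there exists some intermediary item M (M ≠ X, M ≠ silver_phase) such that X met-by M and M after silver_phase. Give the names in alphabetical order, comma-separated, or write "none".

Target silver_phase = [06:35, 08:50].
Intermediaries M with M after silver_phase: blue_phase, cyan_phase, gold_phase, green_phase, red_phase, teal_phase, violet_phase.
Via blue_phase — items with X met-by blue_phase: cyan_phase.
Via cyan_phase — items with X met-by cyan_phase: none.
Via gold_phase — items with X met-by gold_phase: none.
Via green_phase — items with X met-by green_phase: none.
Via red_phase — items with X met-by red_phase: none.
Via teal_phase — items with X met-by teal_phase: none.
Via violet_phase — items with X met-by violet_phase: none.
Union: cyan_phase.

cyan_phase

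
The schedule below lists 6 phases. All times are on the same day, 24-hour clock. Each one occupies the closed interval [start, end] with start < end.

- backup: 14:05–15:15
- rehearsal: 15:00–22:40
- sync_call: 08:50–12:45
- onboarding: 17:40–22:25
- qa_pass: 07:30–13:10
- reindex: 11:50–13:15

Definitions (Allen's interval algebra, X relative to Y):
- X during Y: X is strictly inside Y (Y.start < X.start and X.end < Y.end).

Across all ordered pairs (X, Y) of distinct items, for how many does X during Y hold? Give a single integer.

2

Checking all 30 ordered pairs for relation 'during'; matching pairs in alphabetical order:
(onboarding, rehearsal): onboarding during rehearsal ✓
(sync_call, qa_pass): sync_call during qa_pass ✓
Count: 2.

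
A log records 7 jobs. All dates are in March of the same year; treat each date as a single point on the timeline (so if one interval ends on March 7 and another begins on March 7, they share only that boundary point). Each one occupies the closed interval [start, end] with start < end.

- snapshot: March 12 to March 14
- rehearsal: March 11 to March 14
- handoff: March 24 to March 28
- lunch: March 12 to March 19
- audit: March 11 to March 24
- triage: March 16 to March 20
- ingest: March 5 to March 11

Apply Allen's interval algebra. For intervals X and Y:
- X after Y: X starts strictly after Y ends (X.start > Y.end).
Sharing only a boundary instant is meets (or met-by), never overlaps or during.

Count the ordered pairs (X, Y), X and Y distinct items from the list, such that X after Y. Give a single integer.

10

Checking all 42 ordered pairs for relation 'after'; matching pairs in alphabetical order:
(handoff, ingest): handoff after ingest ✓
(handoff, lunch): handoff after lunch ✓
(handoff, rehearsal): handoff after rehearsal ✓
(handoff, snapshot): handoff after snapshot ✓
(handoff, triage): handoff after triage ✓
(lunch, ingest): lunch after ingest ✓
(snapshot, ingest): snapshot after ingest ✓
(triage, ingest): triage after ingest ✓
(triage, rehearsal): triage after rehearsal ✓
(triage, snapshot): triage after snapshot ✓
Count: 10.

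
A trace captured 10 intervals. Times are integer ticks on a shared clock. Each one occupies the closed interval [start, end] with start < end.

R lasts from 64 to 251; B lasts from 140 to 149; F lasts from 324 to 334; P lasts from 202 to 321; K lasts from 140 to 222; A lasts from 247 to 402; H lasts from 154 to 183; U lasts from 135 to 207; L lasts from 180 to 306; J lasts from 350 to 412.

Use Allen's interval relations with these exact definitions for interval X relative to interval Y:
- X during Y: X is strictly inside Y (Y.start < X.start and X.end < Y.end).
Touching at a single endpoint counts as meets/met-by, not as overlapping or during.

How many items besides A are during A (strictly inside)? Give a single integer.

1

Target A = [247, 402].
B [140, 149] → before → no.
F [324, 334] → during → counts.
H [154, 183] → before → no.
J [350, 412] → overlapped-by → no.
K [140, 222] → before → no.
L [180, 306] → overlaps → no.
P [202, 321] → overlaps → no.
R [64, 251] → overlaps → no.
U [135, 207] → before → no.
Total: 1.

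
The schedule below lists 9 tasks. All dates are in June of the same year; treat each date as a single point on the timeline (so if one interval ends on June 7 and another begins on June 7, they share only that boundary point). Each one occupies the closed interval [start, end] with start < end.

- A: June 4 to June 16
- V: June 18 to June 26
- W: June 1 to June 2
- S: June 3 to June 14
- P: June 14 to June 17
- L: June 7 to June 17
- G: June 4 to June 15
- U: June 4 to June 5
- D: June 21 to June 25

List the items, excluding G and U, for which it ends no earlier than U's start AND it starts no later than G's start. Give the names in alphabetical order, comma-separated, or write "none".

Conditions: its end is no earlier than U's start (X.end >= June 4) AND its start is no later than G's start (X.start <= June 4).
A: end June 16 >= June 4? ✓; start June 4 <= June 4? ✓ → yes.
D: end June 25 >= June 4? ✓; start June 21 <= June 4? ✗ → no.
L: end June 17 >= June 4? ✓; start June 7 <= June 4? ✗ → no.
P: end June 17 >= June 4? ✓; start June 14 <= June 4? ✗ → no.
S: end June 14 >= June 4? ✓; start June 3 <= June 4? ✓ → yes.
V: end June 26 >= June 4? ✓; start June 18 <= June 4? ✗ → no.
W: end June 2 >= June 4? ✗; start June 1 <= June 4? ✓ → no.
Result: A, S.

A, S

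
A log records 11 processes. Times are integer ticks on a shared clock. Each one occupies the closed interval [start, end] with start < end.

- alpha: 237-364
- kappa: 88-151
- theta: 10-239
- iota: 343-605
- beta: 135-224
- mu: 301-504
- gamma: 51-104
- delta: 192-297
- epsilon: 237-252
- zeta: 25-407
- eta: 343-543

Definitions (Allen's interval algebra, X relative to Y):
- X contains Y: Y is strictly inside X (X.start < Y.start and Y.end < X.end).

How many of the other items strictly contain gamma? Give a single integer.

Target gamma = [51, 104].
alpha [237, 364] → after → no.
beta [135, 224] → after → no.
delta [192, 297] → after → no.
epsilon [237, 252] → after → no.
eta [343, 543] → after → no.
iota [343, 605] → after → no.
kappa [88, 151] → overlapped-by → no.
mu [301, 504] → after → no.
theta [10, 239] → contains → counts.
zeta [25, 407] → contains → counts.
Total: 2.

2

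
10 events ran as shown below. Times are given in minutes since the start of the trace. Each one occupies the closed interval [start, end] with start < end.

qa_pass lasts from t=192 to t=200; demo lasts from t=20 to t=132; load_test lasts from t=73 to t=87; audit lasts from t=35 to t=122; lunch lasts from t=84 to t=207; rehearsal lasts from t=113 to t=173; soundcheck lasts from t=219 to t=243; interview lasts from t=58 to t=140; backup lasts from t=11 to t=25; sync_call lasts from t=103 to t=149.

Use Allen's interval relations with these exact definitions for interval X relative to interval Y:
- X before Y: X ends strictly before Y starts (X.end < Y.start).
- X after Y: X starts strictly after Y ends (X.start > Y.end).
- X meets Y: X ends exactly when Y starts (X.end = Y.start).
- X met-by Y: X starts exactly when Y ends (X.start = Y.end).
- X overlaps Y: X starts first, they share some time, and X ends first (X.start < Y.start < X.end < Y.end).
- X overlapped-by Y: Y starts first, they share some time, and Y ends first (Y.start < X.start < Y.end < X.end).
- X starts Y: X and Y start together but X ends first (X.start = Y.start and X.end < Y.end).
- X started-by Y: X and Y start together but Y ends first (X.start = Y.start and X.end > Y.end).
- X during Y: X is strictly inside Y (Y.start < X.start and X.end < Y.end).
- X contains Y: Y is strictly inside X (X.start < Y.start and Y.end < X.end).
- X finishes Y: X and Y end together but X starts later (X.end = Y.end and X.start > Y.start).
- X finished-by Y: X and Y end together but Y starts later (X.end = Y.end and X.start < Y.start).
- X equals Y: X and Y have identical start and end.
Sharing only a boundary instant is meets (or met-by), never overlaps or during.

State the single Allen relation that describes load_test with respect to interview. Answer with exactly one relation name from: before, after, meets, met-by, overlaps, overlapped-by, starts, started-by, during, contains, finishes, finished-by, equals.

load_test = [t=73, t=87]; interview = [t=58, t=140].
Compare endpoints: load_test.start > interview.start, load_test.start < interview.end, load_test.end > interview.start, load_test.end < interview.end.
That pattern is 'during'.

during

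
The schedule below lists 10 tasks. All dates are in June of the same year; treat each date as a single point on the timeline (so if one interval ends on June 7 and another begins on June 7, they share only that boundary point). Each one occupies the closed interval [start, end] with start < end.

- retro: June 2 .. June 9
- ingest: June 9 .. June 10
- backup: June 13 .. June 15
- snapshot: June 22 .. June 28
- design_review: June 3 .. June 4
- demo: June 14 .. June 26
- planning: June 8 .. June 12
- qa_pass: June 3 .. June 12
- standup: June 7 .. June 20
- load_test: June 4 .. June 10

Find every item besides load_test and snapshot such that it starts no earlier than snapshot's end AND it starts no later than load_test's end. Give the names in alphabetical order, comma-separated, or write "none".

none

Conditions: its start is no earlier than snapshot's end (X.start >= June 28) AND its start is no later than load_test's end (X.start <= June 10).
backup: start June 13 >= June 28? ✗; start June 13 <= June 10? ✗ → no.
demo: start June 14 >= June 28? ✗; start June 14 <= June 10? ✗ → no.
design_review: start June 3 >= June 28? ✗; start June 3 <= June 10? ✓ → no.
ingest: start June 9 >= June 28? ✗; start June 9 <= June 10? ✓ → no.
planning: start June 8 >= June 28? ✗; start June 8 <= June 10? ✓ → no.
qa_pass: start June 3 >= June 28? ✗; start June 3 <= June 10? ✓ → no.
retro: start June 2 >= June 28? ✗; start June 2 <= June 10? ✓ → no.
standup: start June 7 >= June 28? ✗; start June 7 <= June 10? ✓ → no.
Result: none.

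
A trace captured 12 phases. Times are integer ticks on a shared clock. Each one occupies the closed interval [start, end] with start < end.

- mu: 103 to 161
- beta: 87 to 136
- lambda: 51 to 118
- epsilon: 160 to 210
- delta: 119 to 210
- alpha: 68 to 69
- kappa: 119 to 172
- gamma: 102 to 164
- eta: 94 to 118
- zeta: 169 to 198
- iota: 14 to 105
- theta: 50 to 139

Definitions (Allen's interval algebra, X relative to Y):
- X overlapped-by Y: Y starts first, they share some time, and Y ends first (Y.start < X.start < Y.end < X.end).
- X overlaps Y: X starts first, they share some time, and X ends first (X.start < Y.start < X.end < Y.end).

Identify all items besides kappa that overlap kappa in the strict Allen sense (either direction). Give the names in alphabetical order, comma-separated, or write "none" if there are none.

beta, epsilon, gamma, mu, theta, zeta

Target kappa = [119, 172].
alpha [68, 69] → before → no.
beta [87, 136] → overlaps → yes.
delta [119, 210] → started-by → no.
epsilon [160, 210] → overlapped-by → yes.
eta [94, 118] → before → no.
gamma [102, 164] → overlaps → yes.
iota [14, 105] → before → no.
lambda [51, 118] → before → no.
mu [103, 161] → overlaps → yes.
theta [50, 139] → overlaps → yes.
zeta [169, 198] → overlapped-by → yes.
Result: beta, epsilon, gamma, mu, theta, zeta.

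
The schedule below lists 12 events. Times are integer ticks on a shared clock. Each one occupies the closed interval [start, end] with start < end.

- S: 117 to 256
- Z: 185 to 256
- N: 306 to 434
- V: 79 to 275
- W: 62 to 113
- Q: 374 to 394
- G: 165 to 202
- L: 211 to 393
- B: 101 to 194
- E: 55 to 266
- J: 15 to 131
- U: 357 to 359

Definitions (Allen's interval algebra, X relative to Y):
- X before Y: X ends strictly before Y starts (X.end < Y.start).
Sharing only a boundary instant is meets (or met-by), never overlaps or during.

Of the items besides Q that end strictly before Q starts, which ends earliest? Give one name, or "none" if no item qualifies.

Target Q = [374, 394].
B [101, 194] → before → candidate.
E [55, 266] → before → candidate.
G [165, 202] → before → candidate.
J [15, 131] → before → candidate.
L [211, 393] → overlaps → excluded.
N [306, 434] → contains → excluded.
S [117, 256] → before → candidate.
U [357, 359] → before → candidate.
V [79, 275] → before → candidate.
W [62, 113] → before → candidate.
Z [185, 256] → before → candidate.
Among candidates, earliest end is 113 → W.

W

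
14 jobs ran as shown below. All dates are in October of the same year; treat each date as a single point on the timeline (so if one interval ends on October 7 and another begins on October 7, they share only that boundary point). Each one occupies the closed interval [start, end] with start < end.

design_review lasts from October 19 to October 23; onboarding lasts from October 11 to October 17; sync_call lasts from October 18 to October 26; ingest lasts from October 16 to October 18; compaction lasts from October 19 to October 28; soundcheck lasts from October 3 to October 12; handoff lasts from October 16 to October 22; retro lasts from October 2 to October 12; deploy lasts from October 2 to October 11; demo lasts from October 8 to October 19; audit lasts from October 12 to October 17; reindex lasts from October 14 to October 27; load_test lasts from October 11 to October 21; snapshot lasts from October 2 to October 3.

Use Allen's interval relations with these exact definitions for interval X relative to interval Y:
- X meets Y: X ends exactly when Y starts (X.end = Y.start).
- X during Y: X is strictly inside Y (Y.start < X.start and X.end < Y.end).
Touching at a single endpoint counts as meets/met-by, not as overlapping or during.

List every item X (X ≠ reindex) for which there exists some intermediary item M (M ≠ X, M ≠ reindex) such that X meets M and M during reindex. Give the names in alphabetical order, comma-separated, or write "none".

Target reindex = [October 14, October 27].
Intermediaries M with M during reindex: design_review, handoff, ingest, sync_call.
Via design_review — items with X meets design_review: demo.
Via handoff — items with X meets handoff: none.
Via ingest — items with X meets ingest: none.
Via sync_call — items with X meets sync_call: ingest.
Union: demo, ingest.

demo, ingest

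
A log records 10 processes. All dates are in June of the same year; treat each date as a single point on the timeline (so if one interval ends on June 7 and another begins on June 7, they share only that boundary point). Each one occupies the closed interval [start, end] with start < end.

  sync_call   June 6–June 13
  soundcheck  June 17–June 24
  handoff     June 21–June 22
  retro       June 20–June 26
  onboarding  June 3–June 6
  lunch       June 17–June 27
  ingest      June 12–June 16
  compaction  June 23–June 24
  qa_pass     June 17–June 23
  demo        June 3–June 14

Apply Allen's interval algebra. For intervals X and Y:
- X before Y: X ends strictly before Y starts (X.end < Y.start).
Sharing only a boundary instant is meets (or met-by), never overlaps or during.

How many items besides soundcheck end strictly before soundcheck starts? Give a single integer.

4

Target soundcheck = [June 17, June 24].
compaction [June 23, June 24] → finishes → no.
demo [June 3, June 14] → before → counts.
handoff [June 21, June 22] → during → no.
ingest [June 12, June 16] → before → counts.
lunch [June 17, June 27] → started-by → no.
onboarding [June 3, June 6] → before → counts.
qa_pass [June 17, June 23] → starts → no.
retro [June 20, June 26] → overlapped-by → no.
sync_call [June 6, June 13] → before → counts.
Total: 4.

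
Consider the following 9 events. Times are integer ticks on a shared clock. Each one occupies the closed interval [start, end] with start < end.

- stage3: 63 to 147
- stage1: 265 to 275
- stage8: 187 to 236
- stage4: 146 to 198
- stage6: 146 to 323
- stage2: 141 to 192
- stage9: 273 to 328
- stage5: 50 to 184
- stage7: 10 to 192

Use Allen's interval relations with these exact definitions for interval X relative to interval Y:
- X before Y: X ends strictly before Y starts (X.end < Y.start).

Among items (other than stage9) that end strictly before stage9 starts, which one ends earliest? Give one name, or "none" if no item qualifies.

Target stage9 = [273, 328].
stage1 [265, 275] → overlaps → excluded.
stage2 [141, 192] → before → candidate.
stage3 [63, 147] → before → candidate.
stage4 [146, 198] → before → candidate.
stage5 [50, 184] → before → candidate.
stage6 [146, 323] → overlaps → excluded.
stage7 [10, 192] → before → candidate.
stage8 [187, 236] → before → candidate.
Among candidates, earliest end is 147 → stage3.

stage3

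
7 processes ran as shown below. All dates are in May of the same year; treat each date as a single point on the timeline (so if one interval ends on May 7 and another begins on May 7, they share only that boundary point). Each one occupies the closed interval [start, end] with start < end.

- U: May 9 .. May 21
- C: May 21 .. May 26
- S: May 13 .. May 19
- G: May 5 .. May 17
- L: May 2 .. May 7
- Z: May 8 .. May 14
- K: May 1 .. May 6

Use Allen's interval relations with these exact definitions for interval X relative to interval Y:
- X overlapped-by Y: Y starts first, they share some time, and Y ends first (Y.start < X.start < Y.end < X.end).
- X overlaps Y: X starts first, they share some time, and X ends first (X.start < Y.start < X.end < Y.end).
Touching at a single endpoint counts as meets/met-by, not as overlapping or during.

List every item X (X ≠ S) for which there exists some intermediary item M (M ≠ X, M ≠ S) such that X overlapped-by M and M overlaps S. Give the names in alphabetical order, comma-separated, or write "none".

U

Target S = [May 13, May 19].
Intermediaries M with M overlaps S: G, Z.
Via G — items with X overlapped-by G: U.
Via Z — items with X overlapped-by Z: U.
Union: U.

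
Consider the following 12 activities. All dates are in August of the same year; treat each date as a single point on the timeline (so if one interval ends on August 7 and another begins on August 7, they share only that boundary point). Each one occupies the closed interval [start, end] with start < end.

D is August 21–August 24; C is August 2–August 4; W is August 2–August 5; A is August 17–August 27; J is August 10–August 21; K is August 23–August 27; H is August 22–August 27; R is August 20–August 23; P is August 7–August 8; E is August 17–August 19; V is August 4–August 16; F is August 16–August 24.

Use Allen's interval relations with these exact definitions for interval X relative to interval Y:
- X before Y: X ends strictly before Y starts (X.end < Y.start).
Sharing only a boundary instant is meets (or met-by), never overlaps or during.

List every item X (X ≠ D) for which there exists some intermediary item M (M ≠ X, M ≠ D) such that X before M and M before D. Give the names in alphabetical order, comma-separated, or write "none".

Target D = [August 21, August 24].
Intermediaries M with M before D: C, E, P, V, W.
Via C — items with X before C: none.
Via E — items with X before E: C, P, V, W.
Via P — items with X before P: C, W.
Via V — items with X before V: none.
Via W — items with X before W: none.
Union: C, P, V, W.

C, P, V, W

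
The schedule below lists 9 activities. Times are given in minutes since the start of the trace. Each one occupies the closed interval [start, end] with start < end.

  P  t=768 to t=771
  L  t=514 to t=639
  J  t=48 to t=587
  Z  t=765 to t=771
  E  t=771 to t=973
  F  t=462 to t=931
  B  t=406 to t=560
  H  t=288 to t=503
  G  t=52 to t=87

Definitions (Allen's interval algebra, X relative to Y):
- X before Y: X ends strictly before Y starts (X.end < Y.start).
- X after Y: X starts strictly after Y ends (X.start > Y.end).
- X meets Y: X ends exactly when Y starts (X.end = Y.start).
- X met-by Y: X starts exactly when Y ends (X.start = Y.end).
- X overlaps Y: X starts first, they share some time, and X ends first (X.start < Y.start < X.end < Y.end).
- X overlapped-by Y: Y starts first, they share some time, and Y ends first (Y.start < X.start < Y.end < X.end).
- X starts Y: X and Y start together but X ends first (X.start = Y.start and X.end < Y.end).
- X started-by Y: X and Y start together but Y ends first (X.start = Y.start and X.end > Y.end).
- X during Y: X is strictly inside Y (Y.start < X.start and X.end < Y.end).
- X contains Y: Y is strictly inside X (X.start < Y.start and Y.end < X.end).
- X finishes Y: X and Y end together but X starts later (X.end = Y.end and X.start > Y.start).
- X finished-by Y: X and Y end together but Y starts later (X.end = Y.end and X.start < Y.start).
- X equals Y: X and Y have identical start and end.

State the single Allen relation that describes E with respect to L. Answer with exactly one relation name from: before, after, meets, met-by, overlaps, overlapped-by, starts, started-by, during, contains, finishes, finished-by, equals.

E = [t=771, t=973]; L = [t=514, t=639].
Compare endpoints: E.start > L.start, E.start > L.end, E.end > L.start, E.end > L.end.
That pattern is 'after'.

after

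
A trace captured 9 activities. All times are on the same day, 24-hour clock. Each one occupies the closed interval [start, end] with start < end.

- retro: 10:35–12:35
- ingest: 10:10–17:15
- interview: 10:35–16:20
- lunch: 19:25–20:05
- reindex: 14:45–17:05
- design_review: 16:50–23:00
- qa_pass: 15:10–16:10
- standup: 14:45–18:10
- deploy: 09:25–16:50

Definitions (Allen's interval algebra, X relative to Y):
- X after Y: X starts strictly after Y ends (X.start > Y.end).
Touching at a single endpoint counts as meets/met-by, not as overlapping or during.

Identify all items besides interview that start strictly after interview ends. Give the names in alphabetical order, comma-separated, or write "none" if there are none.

design_review, lunch

Target interview = [10:35, 16:20].
deploy [09:25, 16:50] → contains → no.
design_review [16:50, 23:00] → after → yes.
ingest [10:10, 17:15] → contains → no.
lunch [19:25, 20:05] → after → yes.
qa_pass [15:10, 16:10] → during → no.
reindex [14:45, 17:05] → overlapped-by → no.
retro [10:35, 12:35] → starts → no.
standup [14:45, 18:10] → overlapped-by → no.
Result: design_review, lunch.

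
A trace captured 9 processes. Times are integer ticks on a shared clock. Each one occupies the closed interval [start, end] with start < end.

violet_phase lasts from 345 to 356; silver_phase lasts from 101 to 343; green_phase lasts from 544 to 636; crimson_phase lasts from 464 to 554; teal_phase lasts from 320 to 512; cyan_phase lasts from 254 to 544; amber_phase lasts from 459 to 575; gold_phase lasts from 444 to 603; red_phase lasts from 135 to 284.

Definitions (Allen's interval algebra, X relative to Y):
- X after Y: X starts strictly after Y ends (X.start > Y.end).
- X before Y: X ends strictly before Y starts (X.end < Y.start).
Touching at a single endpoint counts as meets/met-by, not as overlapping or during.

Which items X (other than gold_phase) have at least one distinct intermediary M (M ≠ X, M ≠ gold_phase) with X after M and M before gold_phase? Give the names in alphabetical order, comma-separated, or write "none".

amber_phase, crimson_phase, green_phase, teal_phase, violet_phase

Target gold_phase = [444, 603].
Intermediaries M with M before gold_phase: red_phase, silver_phase, violet_phase.
Via red_phase — items with X after red_phase: amber_phase, crimson_phase, green_phase, teal_phase, violet_phase.
Via silver_phase — items with X after silver_phase: amber_phase, crimson_phase, green_phase, violet_phase.
Via violet_phase — items with X after violet_phase: amber_phase, crimson_phase, green_phase.
Union: amber_phase, crimson_phase, green_phase, teal_phase, violet_phase.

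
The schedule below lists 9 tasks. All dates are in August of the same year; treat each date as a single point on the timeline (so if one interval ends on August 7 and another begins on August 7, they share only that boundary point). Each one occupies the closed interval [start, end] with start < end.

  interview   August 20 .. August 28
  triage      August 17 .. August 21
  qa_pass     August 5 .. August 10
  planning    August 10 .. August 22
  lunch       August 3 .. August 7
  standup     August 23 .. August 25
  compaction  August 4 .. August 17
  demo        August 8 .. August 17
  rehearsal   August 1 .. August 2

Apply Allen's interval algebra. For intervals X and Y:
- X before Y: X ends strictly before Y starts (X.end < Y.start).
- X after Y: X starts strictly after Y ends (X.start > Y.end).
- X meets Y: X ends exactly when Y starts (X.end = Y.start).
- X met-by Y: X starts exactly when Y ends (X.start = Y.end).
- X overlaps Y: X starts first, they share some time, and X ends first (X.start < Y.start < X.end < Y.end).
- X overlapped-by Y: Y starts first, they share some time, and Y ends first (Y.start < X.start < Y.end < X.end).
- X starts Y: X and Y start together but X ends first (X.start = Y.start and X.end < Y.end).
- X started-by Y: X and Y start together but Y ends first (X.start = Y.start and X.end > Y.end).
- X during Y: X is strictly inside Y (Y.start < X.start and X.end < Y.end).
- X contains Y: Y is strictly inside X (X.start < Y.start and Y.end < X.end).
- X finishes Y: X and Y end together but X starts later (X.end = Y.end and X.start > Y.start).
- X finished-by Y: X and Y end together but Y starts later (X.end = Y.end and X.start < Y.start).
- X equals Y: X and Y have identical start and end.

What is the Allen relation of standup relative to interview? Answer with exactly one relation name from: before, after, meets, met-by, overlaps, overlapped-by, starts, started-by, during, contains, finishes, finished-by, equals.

during

standup = [August 23, August 25]; interview = [August 20, August 28].
Compare endpoints: standup.start > interview.start, standup.start < interview.end, standup.end > interview.start, standup.end < interview.end.
That pattern is 'during'.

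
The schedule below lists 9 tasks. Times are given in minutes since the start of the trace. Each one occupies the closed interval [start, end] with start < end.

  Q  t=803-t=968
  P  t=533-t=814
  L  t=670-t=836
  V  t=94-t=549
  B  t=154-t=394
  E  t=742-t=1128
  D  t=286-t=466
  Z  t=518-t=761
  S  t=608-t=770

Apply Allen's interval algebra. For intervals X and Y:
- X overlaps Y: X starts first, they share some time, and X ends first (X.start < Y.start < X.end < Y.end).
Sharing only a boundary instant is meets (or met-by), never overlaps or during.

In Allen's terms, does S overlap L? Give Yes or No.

S = [t=608, t=770], L = [t=670, t=836].
Actual relation of S to L: overlaps.
Asked whether 'overlaps' holds → Yes.

Yes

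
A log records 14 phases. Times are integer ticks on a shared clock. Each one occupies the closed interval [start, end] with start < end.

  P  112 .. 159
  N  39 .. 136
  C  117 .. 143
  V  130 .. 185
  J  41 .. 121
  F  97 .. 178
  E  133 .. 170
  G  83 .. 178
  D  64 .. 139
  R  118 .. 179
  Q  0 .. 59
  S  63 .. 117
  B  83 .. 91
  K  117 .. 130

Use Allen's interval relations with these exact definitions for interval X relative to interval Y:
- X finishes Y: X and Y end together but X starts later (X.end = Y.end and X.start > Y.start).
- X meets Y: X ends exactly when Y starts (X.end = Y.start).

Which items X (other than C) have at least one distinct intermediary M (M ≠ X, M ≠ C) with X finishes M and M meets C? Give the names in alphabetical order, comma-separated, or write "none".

Target C = [117, 143].
Intermediaries M with M meets C: S.
Via S — items with X finishes S: none.
Union: none.

none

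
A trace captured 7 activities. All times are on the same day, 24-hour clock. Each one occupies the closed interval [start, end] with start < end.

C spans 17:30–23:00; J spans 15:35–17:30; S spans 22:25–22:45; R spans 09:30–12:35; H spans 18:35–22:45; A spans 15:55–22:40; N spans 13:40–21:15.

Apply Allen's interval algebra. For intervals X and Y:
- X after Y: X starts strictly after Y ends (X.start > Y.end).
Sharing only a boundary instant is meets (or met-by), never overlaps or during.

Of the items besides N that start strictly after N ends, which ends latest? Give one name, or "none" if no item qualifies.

S

Target N = [13:40, 21:15].
A [15:55, 22:40] → overlapped-by → excluded.
C [17:30, 23:00] → overlapped-by → excluded.
H [18:35, 22:45] → overlapped-by → excluded.
J [15:35, 17:30] → during → excluded.
R [09:30, 12:35] → before → excluded.
S [22:25, 22:45] → after → candidate.
Among candidates, latest end is 22:45 → S.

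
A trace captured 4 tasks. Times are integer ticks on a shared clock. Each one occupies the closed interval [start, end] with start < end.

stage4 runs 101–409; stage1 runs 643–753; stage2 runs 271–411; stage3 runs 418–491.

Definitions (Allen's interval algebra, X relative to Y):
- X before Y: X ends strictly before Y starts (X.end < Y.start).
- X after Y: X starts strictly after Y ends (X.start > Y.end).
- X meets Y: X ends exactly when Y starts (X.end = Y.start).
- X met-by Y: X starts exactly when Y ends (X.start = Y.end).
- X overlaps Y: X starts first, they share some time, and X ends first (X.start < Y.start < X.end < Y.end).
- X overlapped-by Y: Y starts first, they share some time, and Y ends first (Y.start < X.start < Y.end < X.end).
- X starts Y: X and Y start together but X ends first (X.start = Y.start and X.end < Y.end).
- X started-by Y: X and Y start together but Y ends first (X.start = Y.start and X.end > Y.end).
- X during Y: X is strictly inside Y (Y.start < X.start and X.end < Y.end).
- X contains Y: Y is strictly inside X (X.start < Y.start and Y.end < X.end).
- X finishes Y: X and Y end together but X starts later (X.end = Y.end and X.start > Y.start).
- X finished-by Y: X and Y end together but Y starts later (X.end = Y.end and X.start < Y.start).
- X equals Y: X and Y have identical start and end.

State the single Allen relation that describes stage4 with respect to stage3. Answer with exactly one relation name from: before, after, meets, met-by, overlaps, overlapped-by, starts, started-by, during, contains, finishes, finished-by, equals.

stage4 = [101, 409]; stage3 = [418, 491].
Compare endpoints: stage4.start < stage3.start, stage4.start < stage3.end, stage4.end < stage3.start, stage4.end < stage3.end.
That pattern is 'before'.

before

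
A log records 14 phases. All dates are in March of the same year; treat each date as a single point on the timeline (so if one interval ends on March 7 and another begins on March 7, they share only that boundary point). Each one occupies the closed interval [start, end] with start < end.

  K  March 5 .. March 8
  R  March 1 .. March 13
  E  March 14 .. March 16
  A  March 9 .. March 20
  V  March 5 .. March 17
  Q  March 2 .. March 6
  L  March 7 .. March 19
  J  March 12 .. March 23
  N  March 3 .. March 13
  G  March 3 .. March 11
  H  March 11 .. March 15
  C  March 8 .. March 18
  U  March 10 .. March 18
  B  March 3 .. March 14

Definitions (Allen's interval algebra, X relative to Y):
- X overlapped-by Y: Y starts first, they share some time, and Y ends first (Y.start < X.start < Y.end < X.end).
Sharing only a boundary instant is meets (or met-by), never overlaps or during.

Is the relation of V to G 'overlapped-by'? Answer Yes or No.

Yes

V = [March 5, March 17], G = [March 3, March 11].
Actual relation of V to G: overlapped-by.
Asked whether 'overlapped-by' holds → Yes.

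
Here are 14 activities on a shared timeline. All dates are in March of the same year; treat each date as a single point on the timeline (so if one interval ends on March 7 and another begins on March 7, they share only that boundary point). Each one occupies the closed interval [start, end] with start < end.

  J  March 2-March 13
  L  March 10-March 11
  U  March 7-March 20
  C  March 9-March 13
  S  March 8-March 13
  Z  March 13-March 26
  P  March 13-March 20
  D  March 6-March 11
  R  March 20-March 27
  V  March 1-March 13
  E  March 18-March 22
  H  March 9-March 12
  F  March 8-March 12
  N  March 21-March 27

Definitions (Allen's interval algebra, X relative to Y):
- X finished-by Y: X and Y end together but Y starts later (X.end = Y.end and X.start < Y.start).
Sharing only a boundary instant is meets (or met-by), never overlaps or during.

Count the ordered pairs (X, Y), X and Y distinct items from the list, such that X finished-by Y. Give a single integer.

Checking all 182 ordered pairs for relation 'finished-by'; matching pairs in alphabetical order:
(D, L): D finished-by L ✓
(F, H): F finished-by H ✓
(J, C): J finished-by C ✓
(J, S): J finished-by S ✓
(R, N): R finished-by N ✓
(S, C): S finished-by C ✓
(U, P): U finished-by P ✓
(V, C): V finished-by C ✓
(V, J): V finished-by J ✓
(V, S): V finished-by S ✓
Count: 10.

10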